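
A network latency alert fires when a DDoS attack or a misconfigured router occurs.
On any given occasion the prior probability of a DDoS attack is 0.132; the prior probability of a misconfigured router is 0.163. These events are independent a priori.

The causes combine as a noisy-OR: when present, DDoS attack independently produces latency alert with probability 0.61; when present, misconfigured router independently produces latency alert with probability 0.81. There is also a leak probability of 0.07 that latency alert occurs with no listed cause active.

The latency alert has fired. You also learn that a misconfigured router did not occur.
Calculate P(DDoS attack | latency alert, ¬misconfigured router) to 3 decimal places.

P(DDoS attack | latency alert, ¬misconfigured router) ≈ 0.581

Under noisy-OR, P(latency alert | causes) = 1 − (1−0.07)·∏(1−qᵢ) over the active causes.
P(latency alert | ¬misconfigured router) = 0.07×0.868 + 0.6373×0.132 = 0.060760 + 0.084124 = 0.144884
The DDoS attack-present share is 0.6373×0.132 = 0.084124.
Hence the posterior is 0.084124/0.144884 ≈ 0.581.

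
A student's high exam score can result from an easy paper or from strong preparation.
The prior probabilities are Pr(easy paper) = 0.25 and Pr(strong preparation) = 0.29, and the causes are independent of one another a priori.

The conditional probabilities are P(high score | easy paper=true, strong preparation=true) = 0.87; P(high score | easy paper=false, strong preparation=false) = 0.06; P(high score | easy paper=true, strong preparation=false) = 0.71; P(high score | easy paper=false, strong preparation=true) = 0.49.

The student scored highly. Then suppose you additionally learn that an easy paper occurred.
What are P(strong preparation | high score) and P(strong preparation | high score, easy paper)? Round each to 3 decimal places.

For the numerator, keep only strong preparation=true terms: 0.106575 + 0.063075 = 0.169650
Normalizer over all consistent configurations: 0.06×0.75×0.71 + 0.49×0.75×0.29 + 0.71×0.25×0.71 + 0.87×0.25×0.29 = 0.327625
P(strong preparation | high score) = 0.169650/0.327625 ≈ 0.518

Now condition on the additional information:
Enumerate both values of strong preparation and weight by the priors:
  P(high score | easy paper) = 0.71*0.71 + 0.87*0.29
        = 0.504100 + 0.252300 = 0.756400
The terms with strong preparation present sum to 0.252300, so
  P(strong preparation | high score, easy paper) = 0.252300 / 0.756400 ≈ 0.334
The drop from 0.518 to 0.334 is the explaining-away (discounting) effect.

P(strong preparation | high score) ≈ 0.518; P(strong preparation | high score, easy paper) ≈ 0.334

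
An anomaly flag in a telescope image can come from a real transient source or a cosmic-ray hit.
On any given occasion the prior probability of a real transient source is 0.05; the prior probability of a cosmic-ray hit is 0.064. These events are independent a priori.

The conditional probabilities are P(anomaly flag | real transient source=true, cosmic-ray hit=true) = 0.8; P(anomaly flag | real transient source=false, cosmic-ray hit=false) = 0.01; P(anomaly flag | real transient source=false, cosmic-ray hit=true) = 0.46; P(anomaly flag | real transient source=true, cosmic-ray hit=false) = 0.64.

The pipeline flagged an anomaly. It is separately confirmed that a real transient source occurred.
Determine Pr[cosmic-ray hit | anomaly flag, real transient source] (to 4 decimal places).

Pr[cosmic-ray hit | anomaly flag, real transient source] ≈ 0.0787

P(anomaly flag | real transient source) = 0.64×0.936 + 0.8×0.064 = 0.599040 + 0.051200 = 0.650240
Restricting to configurations with cosmic-ray hit present: 0.8×0.064 = 0.051200.
Hence the posterior is 0.051200/0.650240 ≈ 0.0787.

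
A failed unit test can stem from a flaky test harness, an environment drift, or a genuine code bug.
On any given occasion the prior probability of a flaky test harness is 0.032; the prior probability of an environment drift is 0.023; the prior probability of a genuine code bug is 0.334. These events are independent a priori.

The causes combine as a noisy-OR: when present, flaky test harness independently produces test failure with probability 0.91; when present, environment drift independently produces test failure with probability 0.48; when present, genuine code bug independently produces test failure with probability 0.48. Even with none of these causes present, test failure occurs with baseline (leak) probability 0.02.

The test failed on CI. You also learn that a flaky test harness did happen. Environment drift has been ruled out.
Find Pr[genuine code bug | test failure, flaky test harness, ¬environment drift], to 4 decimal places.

Under noisy-OR, P(test failure | causes) = 1 − (1−0.02)·∏(1−qᵢ) over the active causes.
P(test failure | flaky test harness, ¬environment drift) = 0.9118·0.666 + 0.954136·0.334 = 0.607259 + 0.318681 = 0.925940
Restricting to configurations with genuine code bug present: 0.954136·0.334 = 0.318681.
So P(genuine code bug | test failure, flaky test harness, ¬environment drift) = 0.318681/0.925940 ≈ 0.3442.

Pr[genuine code bug | test failure, flaky test harness, ¬environment drift] ≈ 0.3442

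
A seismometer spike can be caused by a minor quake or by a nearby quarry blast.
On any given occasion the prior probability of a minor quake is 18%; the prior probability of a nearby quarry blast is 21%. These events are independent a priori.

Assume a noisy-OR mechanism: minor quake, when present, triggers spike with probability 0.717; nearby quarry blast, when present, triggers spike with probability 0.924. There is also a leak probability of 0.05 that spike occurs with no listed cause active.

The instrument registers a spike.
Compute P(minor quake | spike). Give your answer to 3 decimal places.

Under noisy-OR, P(spike | causes) = 1 − (1−0.05)·∏(1−qᵢ) over the active causes.
P(spike) = 0.05×0.82×0.79 + 0.9278×0.82×0.21 + 0.73115×0.18×0.79 + 0.979567×0.18×0.21 = 0.032390 + 0.159767 + 0.103970 + 0.037028 = 0.333155
Of this, 0.140998 comes from 0.103970 + 0.037028 (the minor quake=true cases).
Hence the posterior is 0.140998/0.333155 ≈ 0.423.

P(minor quake | spike) ≈ 0.423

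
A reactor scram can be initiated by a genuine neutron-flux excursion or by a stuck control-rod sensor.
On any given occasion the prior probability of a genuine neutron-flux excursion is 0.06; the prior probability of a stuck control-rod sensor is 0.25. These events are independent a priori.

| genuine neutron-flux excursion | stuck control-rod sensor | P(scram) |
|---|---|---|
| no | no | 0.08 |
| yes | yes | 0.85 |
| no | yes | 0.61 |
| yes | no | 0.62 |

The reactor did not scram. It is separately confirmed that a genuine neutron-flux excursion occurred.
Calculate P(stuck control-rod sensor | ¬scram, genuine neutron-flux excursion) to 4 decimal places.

P(¬scram | genuine neutron-flux excursion) = 0.38·0.75 + 0.15·0.25 = 0.285000 + 0.037500 = 0.322500
Of this, 0.037500 comes from 0.15·0.25 (the stuck control-rod sensor=true cases).
So P(stuck control-rod sensor | ¬scram, genuine neutron-flux excursion) = 0.037500/0.322500 ≈ 0.1163.

P(stuck control-rod sensor | ¬scram, genuine neutron-flux excursion) ≈ 0.1163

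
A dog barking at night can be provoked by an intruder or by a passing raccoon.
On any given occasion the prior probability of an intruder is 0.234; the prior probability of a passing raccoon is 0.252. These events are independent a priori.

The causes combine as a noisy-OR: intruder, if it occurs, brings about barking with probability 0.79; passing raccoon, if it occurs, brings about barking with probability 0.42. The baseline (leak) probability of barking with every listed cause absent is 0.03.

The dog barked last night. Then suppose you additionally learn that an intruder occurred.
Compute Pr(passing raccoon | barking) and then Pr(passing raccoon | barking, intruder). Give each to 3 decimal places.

Pr(passing raccoon | barking) ≈ 0.466; Pr(passing raccoon | barking, intruder) ≈ 0.272

Under noisy-OR, P(barking | causes) = 1 − (1−0.03)·∏(1−qᵢ) over the active causes.
Sum P(barking|·) weighted by the priors over the 4 (intruder, passing raccoon) configurations:
  P(barking) = 0.03*0.766*0.748 + 0.4374*0.766*0.252 + 0.7963*0.234*0.748 + 0.881854*0.234*0.252
        = 0.017189 + 0.084432 + 0.139378 + 0.052001 = 0.293000
Configurations with passing raccoon contribute 0.136433, so
  P(passing raccoon | barking) = 0.136433 / 0.293000 ≈ 0.466

Now condition on the additional information:
Weight on passing raccoon=true, given the evidence: 0.881854×0.252 = 0.222227
Denominator P(barking | intruder): 0.7963×0.748 + 0.881854×0.252 = 0.817859
Posterior = 0.222227 / 0.817859 ≈ 0.272
This is intercausal reasoning (explaining away): once intruder accounts for the barking, passing raccoon becomes less likely.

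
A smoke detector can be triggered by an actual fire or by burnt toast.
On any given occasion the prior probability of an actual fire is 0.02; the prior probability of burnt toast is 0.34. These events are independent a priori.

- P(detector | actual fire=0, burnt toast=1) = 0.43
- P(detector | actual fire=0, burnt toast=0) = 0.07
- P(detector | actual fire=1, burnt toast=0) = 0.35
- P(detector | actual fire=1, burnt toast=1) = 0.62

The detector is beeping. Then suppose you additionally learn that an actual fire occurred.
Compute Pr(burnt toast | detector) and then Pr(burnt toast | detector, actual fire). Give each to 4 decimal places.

Pr(burnt toast | detector) ≈ 0.7472; Pr(burnt toast | detector, actual fire) ≈ 0.4771

Weight on burnt toast=true, given the evidence: 0.143276 + 0.004216 = 0.147492
Denominator P(detector): 0.07·0.98·0.66 + 0.43·0.98·0.34 + 0.35·0.02·0.66 + 0.62·0.02·0.34 = 0.197388
P(burnt toast | detector) = 0.147492/0.197388 ≈ 0.7472

With the extra evidence:
Enumerate both values of burnt toast and weight by the priors:
  P(detector | actual fire) = 0.35*0.66 + 0.62*0.34
        = 0.231000 + 0.210800 = 0.441800
The terms with burnt toast present sum to 0.210800, so
  P(burnt toast | detector, actual fire) = 0.210800 / 0.441800 ≈ 0.4771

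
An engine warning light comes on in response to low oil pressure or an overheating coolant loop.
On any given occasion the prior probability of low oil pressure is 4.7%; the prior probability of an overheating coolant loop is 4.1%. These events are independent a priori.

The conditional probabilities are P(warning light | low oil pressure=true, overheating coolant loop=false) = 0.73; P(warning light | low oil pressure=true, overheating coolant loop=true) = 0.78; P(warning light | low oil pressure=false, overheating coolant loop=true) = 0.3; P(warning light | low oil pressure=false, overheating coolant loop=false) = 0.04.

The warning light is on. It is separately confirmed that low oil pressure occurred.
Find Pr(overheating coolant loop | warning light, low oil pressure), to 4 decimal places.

Pr(overheating coolant loop | warning light, low oil pressure) ≈ 0.0437

By total probability over both values of overheating coolant loop:
  P(warning light | low oil pressure) = 0.73*0.959 + 0.78*0.041
        = 0.700070 + 0.031980 = 0.732050
Configurations with overheating coolant loop contribute 0.031980, so
  P(overheating coolant loop | warning light, low oil pressure) = 0.031980 / 0.732050 ≈ 0.0437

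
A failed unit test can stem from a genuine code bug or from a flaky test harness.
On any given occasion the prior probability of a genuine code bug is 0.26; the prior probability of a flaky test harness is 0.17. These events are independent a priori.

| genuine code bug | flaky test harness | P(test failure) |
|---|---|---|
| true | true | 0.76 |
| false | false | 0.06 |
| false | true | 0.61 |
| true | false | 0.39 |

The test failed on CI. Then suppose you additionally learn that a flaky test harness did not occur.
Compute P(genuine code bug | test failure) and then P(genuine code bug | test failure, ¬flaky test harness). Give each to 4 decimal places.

P(genuine code bug | test failure) ≈ 0.5090; P(genuine code bug | test failure, ¬flaky test harness) ≈ 0.6955

Weight on genuine code bug=true, given the evidence: 0.084162 + 0.033592 = 0.117754
Denominator P(test failure): 0.06·0.74·0.83 + 0.61·0.74·0.17 + 0.39·0.26·0.83 + 0.76·0.26·0.17 = 0.231344
Posterior = 0.117754 / 0.231344 ≈ 0.5090

Now also conditioning on flaky test harness≠true:
P(test failure | ¬flaky test harness) = 0.06*0.74 + 0.39*0.26 = 0.044400 + 0.101400 = 0.145800
Restricting to configurations with genuine code bug present: 0.39*0.26 = 0.101400.
P(genuine code bug | test failure, ¬flaky test harness) = 0.101400 / 0.145800 ≈ 0.6955
With flaky test harness excluded, genuine code bug must carry more of the explanatory weight for the test failure.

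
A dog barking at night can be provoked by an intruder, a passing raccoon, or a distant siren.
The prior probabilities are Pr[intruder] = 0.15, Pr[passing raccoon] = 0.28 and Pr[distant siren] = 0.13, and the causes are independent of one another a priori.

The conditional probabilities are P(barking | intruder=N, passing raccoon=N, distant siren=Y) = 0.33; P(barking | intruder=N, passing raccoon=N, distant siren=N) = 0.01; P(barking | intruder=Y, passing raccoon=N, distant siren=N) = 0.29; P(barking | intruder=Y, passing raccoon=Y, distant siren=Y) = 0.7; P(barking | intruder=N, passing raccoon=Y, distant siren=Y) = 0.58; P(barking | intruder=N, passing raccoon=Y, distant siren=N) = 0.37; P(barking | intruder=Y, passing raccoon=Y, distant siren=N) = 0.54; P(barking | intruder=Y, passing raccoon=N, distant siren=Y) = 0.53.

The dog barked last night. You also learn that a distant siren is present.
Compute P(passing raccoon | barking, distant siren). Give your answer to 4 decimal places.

P(passing raccoon | barking, distant siren) ≈ 0.3925

P(barking | distant siren) = 0.33·0.85·0.72 + 0.58·0.85·0.28 + 0.53·0.15·0.72 + 0.7·0.15·0.28 = 0.201960 + 0.138040 + 0.057240 + 0.029400 = 0.426640
The passing raccoon-present share is 0.138040 + 0.029400 = 0.167440.
So P(passing raccoon | barking, distant siren) = 0.167440/0.426640 ≈ 0.3925.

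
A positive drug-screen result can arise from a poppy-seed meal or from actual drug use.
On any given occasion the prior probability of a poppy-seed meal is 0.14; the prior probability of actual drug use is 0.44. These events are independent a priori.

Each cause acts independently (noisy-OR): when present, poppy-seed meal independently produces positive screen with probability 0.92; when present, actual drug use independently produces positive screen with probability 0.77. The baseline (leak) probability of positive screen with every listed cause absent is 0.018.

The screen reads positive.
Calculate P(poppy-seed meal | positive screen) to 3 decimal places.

P(poppy-seed meal | positive screen) ≈ 0.306

Under noisy-OR, P(positive screen | causes) = 1 − (1−0.018)·∏(1−qᵢ) over the active causes.
Numerator (weight on configurations with poppy-seed meal): 0.072241 + 0.060487 = 0.132728
Denominator P(positive screen): 0.018×0.86×0.56 + 0.77414×0.86×0.44 + 0.92144×0.14×0.56 + 0.981931×0.14×0.44 = 0.434332
P(poppy-seed meal | positive screen) = 0.132728/0.434332 ≈ 0.306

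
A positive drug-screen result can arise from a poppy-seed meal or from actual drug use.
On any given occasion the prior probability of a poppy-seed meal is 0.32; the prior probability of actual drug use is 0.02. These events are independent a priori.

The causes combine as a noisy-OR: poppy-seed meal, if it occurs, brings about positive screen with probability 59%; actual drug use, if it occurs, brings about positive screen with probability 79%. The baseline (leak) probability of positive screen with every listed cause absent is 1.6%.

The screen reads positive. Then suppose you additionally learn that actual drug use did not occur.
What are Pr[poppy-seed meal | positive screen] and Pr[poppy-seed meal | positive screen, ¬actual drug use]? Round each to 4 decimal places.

Under noisy-OR, P(positive screen | causes) = 1 − (1−0.016)·∏(1−qᵢ) over the active causes.
Sum P(positive screen|·) weighted by the priors over the 4 (poppy-seed meal, actual drug use) configurations:
  P(positive screen) = 0.016·0.68·0.98 + 0.79336·0.68·0.02 + 0.59656·0.32·0.98 + 0.915278·0.32·0.02
        = 0.010662 + 0.010790 + 0.187081 + 0.005858 = 0.214391
Configurations with poppy-seed meal contribute 0.192939, so
  P(poppy-seed meal | positive screen) = 0.192939 / 0.214391 ≈ 0.8999

Now condition on the additional information:
For the numerator, keep only poppy-seed meal=true terms: 0.59656·0.32 = 0.190899
Normalizer over all consistent configurations: 0.016·0.68 + 0.59656·0.32 = 0.201779
Posterior = 0.190899 / 0.201779 ≈ 0.9461

Pr[poppy-seed meal | positive screen] ≈ 0.8999; Pr[poppy-seed meal | positive screen, ¬actual drug use] ≈ 0.9461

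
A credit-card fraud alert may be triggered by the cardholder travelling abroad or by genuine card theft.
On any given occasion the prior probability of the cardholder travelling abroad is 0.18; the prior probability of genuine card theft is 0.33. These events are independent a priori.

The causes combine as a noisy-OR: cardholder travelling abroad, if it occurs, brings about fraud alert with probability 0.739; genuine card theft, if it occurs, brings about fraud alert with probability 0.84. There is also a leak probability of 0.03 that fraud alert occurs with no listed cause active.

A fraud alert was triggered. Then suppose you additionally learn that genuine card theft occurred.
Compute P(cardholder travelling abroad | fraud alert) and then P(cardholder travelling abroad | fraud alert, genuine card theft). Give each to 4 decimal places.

Under noisy-OR, P(fraud alert | causes) = 1 − (1−0.03)·∏(1−qᵢ) over the active causes.
P(fraud alert) = 0.03×0.82×0.67 + 0.8448×0.82×0.33 + 0.74683×0.18×0.67 + 0.959493×0.18×0.33 = 0.016482 + 0.228603 + 0.090068 + 0.056994 = 0.392147
The cardholder travelling abroad-present share is 0.090068 + 0.056994 = 0.147062.
So P(cardholder travelling abroad | fraud alert) = 0.147062/0.392147 ≈ 0.3750.

Now also conditioning on genuine card theft=true:
P(fraud alert | genuine card theft) = 0.8448·0.82 + 0.959493·0.18 = 0.692736 + 0.172709 = 0.865445
The cardholder travelling abroad-present share is 0.959493·0.18 = 0.172709.
P(cardholder travelling abroad | fraud alert, genuine card theft) = 0.172709 / 0.865445 ≈ 0.1996

P(cardholder travelling abroad | fraud alert) ≈ 0.3750; P(cardholder travelling abroad | fraud alert, genuine card theft) ≈ 0.1996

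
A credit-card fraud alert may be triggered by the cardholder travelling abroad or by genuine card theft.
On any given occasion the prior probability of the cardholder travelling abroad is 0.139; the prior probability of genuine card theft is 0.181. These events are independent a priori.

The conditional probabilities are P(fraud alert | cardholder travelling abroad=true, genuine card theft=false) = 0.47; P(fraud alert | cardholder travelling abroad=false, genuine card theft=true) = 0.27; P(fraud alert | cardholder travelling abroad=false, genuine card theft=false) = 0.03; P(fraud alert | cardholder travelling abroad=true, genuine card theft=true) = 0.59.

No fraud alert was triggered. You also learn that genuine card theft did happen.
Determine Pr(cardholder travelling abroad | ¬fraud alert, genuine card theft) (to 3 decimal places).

Pr(cardholder travelling abroad | ¬fraud alert, genuine card theft) ≈ 0.083

P(¬fraud alert | genuine card theft) = 0.73*0.861 + 0.41*0.139 = 0.628530 + 0.056990 = 0.685520
Restricting to configurations with cardholder travelling abroad present: 0.41*0.139 = 0.056990.
P(cardholder travelling abroad | ¬fraud alert, genuine card theft) = 0.056990 / 0.685520 ≈ 0.083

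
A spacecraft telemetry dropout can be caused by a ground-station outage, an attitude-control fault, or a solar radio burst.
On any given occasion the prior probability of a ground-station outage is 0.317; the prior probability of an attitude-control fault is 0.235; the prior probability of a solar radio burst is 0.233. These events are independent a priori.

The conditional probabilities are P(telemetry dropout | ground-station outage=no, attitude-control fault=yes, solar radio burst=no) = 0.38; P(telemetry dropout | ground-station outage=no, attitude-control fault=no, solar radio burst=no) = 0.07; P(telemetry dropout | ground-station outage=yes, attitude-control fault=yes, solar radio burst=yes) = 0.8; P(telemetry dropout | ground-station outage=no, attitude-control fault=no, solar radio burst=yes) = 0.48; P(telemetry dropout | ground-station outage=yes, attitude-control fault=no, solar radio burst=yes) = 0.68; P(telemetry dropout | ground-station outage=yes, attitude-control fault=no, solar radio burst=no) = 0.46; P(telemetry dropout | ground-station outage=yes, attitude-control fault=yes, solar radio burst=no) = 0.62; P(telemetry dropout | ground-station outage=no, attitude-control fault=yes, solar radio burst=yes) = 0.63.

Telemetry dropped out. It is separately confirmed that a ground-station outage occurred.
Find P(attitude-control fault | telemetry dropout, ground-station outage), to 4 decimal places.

P(telemetry dropout | ground-station outage) = 0.46·0.765·0.767 + 0.68·0.765·0.233 + 0.62·0.235·0.767 + 0.8·0.235·0.233 = 0.269907 + 0.121207 + 0.111752 + 0.043804 = 0.546670
Restricting to configurations with attitude-control fault present: 0.111752 + 0.043804 = 0.155556.
P(attitude-control fault | telemetry dropout, ground-station outage) = 0.155556 / 0.546670 ≈ 0.2846

P(attitude-control fault | telemetry dropout, ground-station outage) ≈ 0.2846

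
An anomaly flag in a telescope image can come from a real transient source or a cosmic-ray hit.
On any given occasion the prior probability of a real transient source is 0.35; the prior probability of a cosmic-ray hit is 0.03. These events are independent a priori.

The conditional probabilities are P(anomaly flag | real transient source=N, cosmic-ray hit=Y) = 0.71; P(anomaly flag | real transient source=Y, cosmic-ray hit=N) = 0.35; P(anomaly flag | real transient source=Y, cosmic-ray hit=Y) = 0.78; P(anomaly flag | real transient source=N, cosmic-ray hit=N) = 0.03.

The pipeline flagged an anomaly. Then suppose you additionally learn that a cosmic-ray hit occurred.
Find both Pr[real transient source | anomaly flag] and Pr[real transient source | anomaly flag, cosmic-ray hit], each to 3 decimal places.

Pr[real transient source | anomaly flag] ≈ 0.795; Pr[real transient source | anomaly flag, cosmic-ray hit] ≈ 0.372

Enumerate the 4 (real transient source, cosmic-ray hit) configurations and weight by the priors:
  P(anomaly flag) = 0.03·0.65·0.97 + 0.71·0.65·0.03 + 0.35·0.35·0.97 + 0.78·0.35·0.03
        = 0.018915 + 0.013845 + 0.118825 + 0.008190 = 0.159775
Keeping only the real transient source-present terms gives 0.127015, so
  P(real transient source | anomaly flag) = 0.127015 / 0.159775 ≈ 0.795

With the extra evidence:
P(anomaly flag | cosmic-ray hit) = 0.71·0.65 + 0.78·0.35 = 0.461500 + 0.273000 = 0.734500
The real transient source-present share is 0.78·0.35 = 0.273000.
Hence the posterior is 0.273000/0.734500 ≈ 0.372.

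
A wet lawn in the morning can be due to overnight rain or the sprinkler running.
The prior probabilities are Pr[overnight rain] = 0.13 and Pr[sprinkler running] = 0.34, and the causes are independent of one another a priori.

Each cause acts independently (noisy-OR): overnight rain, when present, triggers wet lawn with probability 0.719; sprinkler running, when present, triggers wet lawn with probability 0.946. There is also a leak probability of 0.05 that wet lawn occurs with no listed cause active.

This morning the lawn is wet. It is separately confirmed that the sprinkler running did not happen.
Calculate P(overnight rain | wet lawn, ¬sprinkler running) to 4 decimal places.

P(overnight rain | wet lawn, ¬sprinkler running) ≈ 0.6866

Under noisy-OR, P(wet lawn | causes) = 1 − (1−0.05)·∏(1−qᵢ) over the active causes.
Numerator (weight on configurations with overnight rain): 0.73305×0.13 = 0.095297
Normalizer over all consistent configurations: 0.05×0.87 + 0.73305×0.13 = 0.138797
P(overnight rain | wet lawn, ¬sprinkler running) = 0.095297/0.138797 ≈ 0.6866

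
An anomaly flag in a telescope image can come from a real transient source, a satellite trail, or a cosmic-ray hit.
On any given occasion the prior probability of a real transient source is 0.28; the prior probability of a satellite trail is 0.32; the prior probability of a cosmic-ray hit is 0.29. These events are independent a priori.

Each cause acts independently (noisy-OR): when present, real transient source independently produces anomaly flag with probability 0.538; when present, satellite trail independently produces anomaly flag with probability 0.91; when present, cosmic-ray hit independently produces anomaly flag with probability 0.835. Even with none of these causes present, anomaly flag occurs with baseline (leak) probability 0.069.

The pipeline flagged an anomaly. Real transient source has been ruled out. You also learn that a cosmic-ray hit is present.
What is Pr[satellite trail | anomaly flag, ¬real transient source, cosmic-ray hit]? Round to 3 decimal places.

Under noisy-OR, P(anomaly flag | causes) = 1 − (1−0.069)·∏(1−qᵢ) over the active causes.
Sum P(anomaly flag|·) weighted by the priors over both values of satellite trail:
  P(anomaly flag | ¬real transient source, cosmic-ray hit) = 0.846385×0.68 + 0.986175×0.32
        = 0.575542 + 0.315576 = 0.891118
Keeping only the satellite trail-present terms gives 0.315576, so
  P(satellite trail | anomaly flag, ¬real transient source, cosmic-ray hit) = 0.315576 / 0.891118 ≈ 0.354

Pr[satellite trail | anomaly flag, ¬real transient source, cosmic-ray hit] ≈ 0.354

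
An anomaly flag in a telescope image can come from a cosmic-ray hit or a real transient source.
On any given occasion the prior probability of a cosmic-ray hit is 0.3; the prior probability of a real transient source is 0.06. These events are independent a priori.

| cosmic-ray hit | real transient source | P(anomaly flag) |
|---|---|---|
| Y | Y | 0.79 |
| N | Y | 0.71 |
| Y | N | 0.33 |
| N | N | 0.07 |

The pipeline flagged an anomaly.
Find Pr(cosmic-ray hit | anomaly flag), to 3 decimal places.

Pr(cosmic-ray hit | anomaly flag) ≈ 0.586

For the numerator, keep only cosmic-ray hit=true terms: 0.093060 + 0.014220 = 0.107280
Denominator P(anomaly flag): 0.07*0.7*0.94 + 0.71*0.7*0.06 + 0.33*0.3*0.94 + 0.79*0.3*0.06 = 0.183160
P(cosmic-ray hit | anomaly flag) = 0.107280/0.183160 ≈ 0.586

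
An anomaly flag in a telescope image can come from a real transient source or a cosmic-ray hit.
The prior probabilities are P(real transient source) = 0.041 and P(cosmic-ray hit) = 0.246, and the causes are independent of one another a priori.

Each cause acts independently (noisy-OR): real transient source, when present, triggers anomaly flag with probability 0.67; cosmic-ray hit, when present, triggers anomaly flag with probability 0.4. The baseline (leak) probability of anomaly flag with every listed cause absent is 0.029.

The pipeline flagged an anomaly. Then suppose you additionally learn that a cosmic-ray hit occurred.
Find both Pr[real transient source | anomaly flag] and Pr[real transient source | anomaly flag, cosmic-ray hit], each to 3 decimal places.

Under noisy-OR, P(anomaly flag | causes) = 1 − (1−0.029)·∏(1−qᵢ) over the active causes.
For the numerator, keep only real transient source=true terms: 0.021008 + 0.008147 = 0.029155
Denominator P(anomaly flag): 0.029×0.959×0.754 + 0.4174×0.959×0.246 + 0.67957×0.041×0.754 + 0.807742×0.041×0.246 = 0.148595
Posterior = 0.029155 / 0.148595 ≈ 0.196

Now condition on the additional information:
Numerator (weight on configurations with real transient source): 0.807742*0.041 = 0.033117
Normalizer over all consistent configurations: 0.4174*0.959 + 0.807742*0.041 = 0.433404
Posterior = 0.033117 / 0.433404 ≈ 0.076

Pr[real transient source | anomaly flag] ≈ 0.196; Pr[real transient source | anomaly flag, cosmic-ray hit] ≈ 0.076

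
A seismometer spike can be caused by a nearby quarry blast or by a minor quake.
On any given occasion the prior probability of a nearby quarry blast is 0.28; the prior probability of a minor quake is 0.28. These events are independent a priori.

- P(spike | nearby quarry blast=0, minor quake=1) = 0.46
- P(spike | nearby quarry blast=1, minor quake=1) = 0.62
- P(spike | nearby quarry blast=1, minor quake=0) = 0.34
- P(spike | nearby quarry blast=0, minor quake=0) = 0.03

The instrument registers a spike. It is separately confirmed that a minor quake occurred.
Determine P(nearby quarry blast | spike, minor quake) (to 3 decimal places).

Enumerate both values of nearby quarry blast and weight by the priors:
  P(spike | minor quake) = 0.46×0.72 + 0.62×0.28
        = 0.331200 + 0.173600 = 0.504800
The terms with nearby quarry blast present sum to 0.173600, so
  P(nearby quarry blast | spike, minor quake) = 0.173600 / 0.504800 ≈ 0.344

P(nearby quarry blast | spike, minor quake) ≈ 0.344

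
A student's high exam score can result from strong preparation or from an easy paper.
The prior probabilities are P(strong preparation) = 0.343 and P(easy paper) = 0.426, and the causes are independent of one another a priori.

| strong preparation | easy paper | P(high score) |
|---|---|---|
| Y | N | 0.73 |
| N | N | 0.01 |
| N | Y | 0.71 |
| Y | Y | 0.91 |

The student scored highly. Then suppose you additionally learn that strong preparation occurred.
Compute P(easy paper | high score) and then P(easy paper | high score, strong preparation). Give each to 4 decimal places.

P(easy paper | high score) ≈ 0.6922; P(easy paper | high score, strong preparation) ≈ 0.4806

Numerator (weight on configurations with easy paper): 0.198716 + 0.132967 = 0.331683
Normalizer over all consistent configurations: 0.01*0.657*0.574 + 0.71*0.657*0.426 + 0.73*0.343*0.574 + 0.91*0.343*0.426 = 0.479178
P(easy paper | high score) = 0.331683/0.479178 ≈ 0.6922

Now condition on the additional information:
Sum P(high score|·) weighted by the priors over both values of easy paper:
  P(high score | strong preparation) = 0.73·0.574 + 0.91·0.426
        = 0.419020 + 0.387660 = 0.806680
Configurations with easy paper contribute 0.387660, so
  P(easy paper | high score, strong preparation) = 0.387660 / 0.806680 ≈ 0.4806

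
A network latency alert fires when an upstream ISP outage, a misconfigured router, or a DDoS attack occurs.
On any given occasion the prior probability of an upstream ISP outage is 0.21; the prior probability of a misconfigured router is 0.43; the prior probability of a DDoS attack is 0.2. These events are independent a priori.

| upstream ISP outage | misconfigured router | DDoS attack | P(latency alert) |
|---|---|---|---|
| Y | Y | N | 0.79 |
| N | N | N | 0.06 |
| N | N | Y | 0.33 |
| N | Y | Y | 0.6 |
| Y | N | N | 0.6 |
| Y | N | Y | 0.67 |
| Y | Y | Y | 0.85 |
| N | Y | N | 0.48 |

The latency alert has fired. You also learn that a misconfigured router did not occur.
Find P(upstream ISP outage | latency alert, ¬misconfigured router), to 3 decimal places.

P(upstream ISP outage | latency alert, ¬misconfigured router) ≈ 0.589

Enumerate the 4 (upstream ISP outage, DDoS attack) configurations and weight by the priors:
  P(latency alert | ¬misconfigured router) = 0.06×0.79×0.8 + 0.33×0.79×0.2 + 0.6×0.21×0.8 + 0.67×0.21×0.2
        = 0.037920 + 0.052140 + 0.100800 + 0.028140 = 0.219000
Configurations with upstream ISP outage contribute 0.128940, so
  P(upstream ISP outage | latency alert, ¬misconfigured router) = 0.128940 / 0.219000 ≈ 0.589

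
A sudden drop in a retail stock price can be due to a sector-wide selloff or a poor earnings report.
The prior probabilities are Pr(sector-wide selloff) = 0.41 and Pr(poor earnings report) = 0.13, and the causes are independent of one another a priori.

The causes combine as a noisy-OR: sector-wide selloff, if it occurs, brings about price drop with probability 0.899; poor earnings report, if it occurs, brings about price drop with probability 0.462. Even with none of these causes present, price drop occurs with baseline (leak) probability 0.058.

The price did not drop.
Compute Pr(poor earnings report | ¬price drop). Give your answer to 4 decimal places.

Under noisy-OR, P(price drop | causes) = 1 − (1−0.058)·∏(1−qᵢ) over the active causes.
Numerator (weight on configurations with poor earnings report): 0.038871 + 0.002728 = 0.041599
The normalizing constant is 0.942×0.59×0.87 + 0.506796×0.59×0.13 + 0.095142×0.41×0.87 + 0.051186×0.41×0.13 = 0.559065
Posterior = 0.041599 / 0.559065 ≈ 0.0744

Pr(poor earnings report | ¬price drop) ≈ 0.0744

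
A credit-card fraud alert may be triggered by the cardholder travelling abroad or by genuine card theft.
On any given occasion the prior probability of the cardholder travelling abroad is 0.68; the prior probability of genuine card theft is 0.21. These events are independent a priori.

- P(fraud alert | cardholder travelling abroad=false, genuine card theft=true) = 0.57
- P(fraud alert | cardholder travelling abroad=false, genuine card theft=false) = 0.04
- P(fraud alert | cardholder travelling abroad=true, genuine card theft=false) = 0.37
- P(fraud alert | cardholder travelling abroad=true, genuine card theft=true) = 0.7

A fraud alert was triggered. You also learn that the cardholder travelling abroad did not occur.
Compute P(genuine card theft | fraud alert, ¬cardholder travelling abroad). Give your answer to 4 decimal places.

By total probability over both values of genuine card theft:
  P(fraud alert | ¬cardholder travelling abroad) = 0.04×0.79 + 0.57×0.21
        = 0.031600 + 0.119700 = 0.151300
The terms with genuine card theft present sum to 0.119700, so
  P(genuine card theft | fraud alert, ¬cardholder travelling abroad) = 0.119700 / 0.151300 ≈ 0.7911

P(genuine card theft | fraud alert, ¬cardholder travelling abroad) ≈ 0.7911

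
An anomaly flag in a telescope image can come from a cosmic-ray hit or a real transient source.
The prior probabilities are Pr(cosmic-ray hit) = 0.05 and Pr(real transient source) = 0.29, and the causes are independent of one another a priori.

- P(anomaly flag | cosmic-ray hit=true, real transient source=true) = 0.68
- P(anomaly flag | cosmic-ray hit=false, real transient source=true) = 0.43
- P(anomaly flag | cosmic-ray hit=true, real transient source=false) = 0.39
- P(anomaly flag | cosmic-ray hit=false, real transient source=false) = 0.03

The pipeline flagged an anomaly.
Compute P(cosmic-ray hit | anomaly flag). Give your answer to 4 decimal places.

P(cosmic-ray hit | anomaly flag) ≈ 0.1460

P(anomaly flag) = 0.03×0.95×0.71 + 0.43×0.95×0.29 + 0.39×0.05×0.71 + 0.68×0.05×0.29 = 0.020235 + 0.118465 + 0.013845 + 0.009860 = 0.162405
The cosmic-ray hit-present share is 0.013845 + 0.009860 = 0.023705.
P(cosmic-ray hit | anomaly flag) = 0.023705 / 0.162405 ≈ 0.1460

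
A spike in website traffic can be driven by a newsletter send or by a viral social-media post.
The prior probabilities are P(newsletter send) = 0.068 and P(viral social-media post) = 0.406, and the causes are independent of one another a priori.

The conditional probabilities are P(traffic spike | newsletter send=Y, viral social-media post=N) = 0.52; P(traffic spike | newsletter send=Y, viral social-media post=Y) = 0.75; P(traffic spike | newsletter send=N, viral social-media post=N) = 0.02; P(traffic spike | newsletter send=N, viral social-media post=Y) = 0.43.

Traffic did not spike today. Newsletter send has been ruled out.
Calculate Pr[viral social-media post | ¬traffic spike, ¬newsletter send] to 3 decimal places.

P(¬traffic spike | ¬newsletter send) = 0.98*0.594 + 0.57*0.406 = 0.582120 + 0.231420 = 0.813540
The viral social-media post-present share is 0.57*0.406 = 0.231420.
Hence the posterior is 0.231420/0.813540 ≈ 0.284.

Pr[viral social-media post | ¬traffic spike, ¬newsletter send] ≈ 0.284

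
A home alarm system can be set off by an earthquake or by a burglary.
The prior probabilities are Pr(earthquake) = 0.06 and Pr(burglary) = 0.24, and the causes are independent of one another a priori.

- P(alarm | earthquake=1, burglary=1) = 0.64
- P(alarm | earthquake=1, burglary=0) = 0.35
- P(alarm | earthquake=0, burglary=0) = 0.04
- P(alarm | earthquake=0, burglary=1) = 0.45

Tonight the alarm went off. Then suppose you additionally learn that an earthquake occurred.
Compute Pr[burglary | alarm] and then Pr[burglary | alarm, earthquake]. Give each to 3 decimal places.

Enumerate the 4 (earthquake, burglary) configurations and weight by the priors:
  P(alarm) = 0.04*0.94*0.76 + 0.45*0.94*0.24 + 0.35*0.06*0.76 + 0.64*0.06*0.24
        = 0.028576 + 0.101520 + 0.015960 + 0.009216 = 0.155272
Keeping only the burglary-present terms gives 0.110736, so
  P(burglary | alarm) = 0.110736 / 0.155272 ≈ 0.713

With the extra evidence:
By total probability over both values of burglary:
  P(alarm | earthquake) = 0.35*0.76 + 0.64*0.24
        = 0.266000 + 0.153600 = 0.419600
Configurations with burglary contribute 0.153600, so
  P(burglary | alarm, earthquake) = 0.153600 / 0.419600 ≈ 0.366
Conditioning on earthquake lowers the posterior on burglary: the classic explaining-away effect in a common-effect structure.

Pr[burglary | alarm] ≈ 0.713; Pr[burglary | alarm, earthquake] ≈ 0.366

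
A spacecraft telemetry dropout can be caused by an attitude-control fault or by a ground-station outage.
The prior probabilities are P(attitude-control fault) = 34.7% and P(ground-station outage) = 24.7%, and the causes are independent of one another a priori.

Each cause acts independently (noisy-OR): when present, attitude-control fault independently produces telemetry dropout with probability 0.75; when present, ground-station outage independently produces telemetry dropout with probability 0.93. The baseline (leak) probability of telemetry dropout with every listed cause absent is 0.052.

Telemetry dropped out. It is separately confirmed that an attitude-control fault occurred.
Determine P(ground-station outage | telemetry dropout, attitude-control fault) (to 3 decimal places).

Under noisy-OR, P(telemetry dropout | causes) = 1 − (1−0.052)·∏(1−qᵢ) over the active causes.
P(telemetry dropout | attitude-control fault) = 0.763*0.753 + 0.98341*0.247 = 0.574539 + 0.242902 = 0.817441
The ground-station outage-present share is 0.98341*0.247 = 0.242902.
Hence the posterior is 0.242902/0.817441 ≈ 0.297.

P(ground-station outage | telemetry dropout, attitude-control fault) ≈ 0.297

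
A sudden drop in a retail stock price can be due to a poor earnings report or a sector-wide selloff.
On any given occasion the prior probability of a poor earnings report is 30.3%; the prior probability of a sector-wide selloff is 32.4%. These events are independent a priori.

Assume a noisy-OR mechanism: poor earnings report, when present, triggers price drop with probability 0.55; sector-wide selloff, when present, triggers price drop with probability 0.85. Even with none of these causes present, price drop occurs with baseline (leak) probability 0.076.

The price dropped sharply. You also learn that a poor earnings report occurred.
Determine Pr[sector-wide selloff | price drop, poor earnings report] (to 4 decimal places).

Pr[sector-wide selloff | price drop, poor earnings report] ≈ 0.4348

Under noisy-OR, P(price drop | causes) = 1 − (1−0.076)·∏(1−qᵢ) over the active causes.
Sum P(price drop|·) weighted by the priors over both values of sector-wide selloff:
  P(price drop | poor earnings report) = 0.5842·0.676 + 0.93763·0.324
        = 0.394919 + 0.303792 = 0.698711
Keeping only the sector-wide selloff-present terms gives 0.303792, so
  P(sector-wide selloff | price drop, poor earnings report) = 0.303792 / 0.698711 ≈ 0.4348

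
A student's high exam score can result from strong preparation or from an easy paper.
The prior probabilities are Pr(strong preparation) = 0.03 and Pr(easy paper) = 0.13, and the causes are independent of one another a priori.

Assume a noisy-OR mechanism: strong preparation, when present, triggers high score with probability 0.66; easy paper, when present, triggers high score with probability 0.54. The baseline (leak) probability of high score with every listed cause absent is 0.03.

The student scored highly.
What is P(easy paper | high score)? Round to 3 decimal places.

P(easy paper | high score) ≈ 0.631

Under noisy-OR, P(high score | causes) = 1 − (1−0.03)·∏(1−qᵢ) over the active causes.
Enumerate the 4 (strong preparation, easy paper) configurations and weight by the priors:
  P(high score) = 0.03*0.97*0.87 + 0.5538*0.97*0.13 + 0.6702*0.03*0.87 + 0.848292*0.03*0.13
        = 0.025317 + 0.069834 + 0.017492 + 0.003308 = 0.115951
Keeping only the easy paper-present terms gives 0.073142, so
  P(easy paper | high score) = 0.073142 / 0.115951 ≈ 0.631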